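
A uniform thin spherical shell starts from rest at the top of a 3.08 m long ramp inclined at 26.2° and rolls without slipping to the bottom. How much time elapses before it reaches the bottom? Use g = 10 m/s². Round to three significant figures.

Here I = (2/3)MR², so the shape factor k = I/(MR²) = 2/3.
Newton's second law down the slope: Mg sinθ − f = Ma. The torque equation fR = Iα (with α = a/R) gives f = kMa.
Hence a = g sinθ/(1+k) = 10×sin26.2°/1.667 = 2.649 m/s².
Starting from rest, L = ½at², so t = √(2L/a) = √(2×3.08/2.649) ≈ 1.52 s.

t ≈ 1.52 s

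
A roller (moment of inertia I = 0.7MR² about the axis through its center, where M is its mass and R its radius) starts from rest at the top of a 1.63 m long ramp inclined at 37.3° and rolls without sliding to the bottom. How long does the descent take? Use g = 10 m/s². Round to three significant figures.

For this body I = 0.7MR², i.e. k = I/(MR²) = 0.7.
Translational: Mg sinθ − f = Ma. Rotational about the CM: fR = Iα = kMRa, so f = kMa.
Hence a = g sinθ/(1+k) = 10×sin37.3°/1.7 = 3.565 m/s².
Starting from rest, L = ½at², so t = √(2L/a) = √(2×1.63/3.565) ≈ 0.956 s.

t ≈ 0.956 s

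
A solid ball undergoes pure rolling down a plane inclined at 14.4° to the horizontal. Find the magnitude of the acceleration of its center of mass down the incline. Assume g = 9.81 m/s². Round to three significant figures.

a ≈ 1.74 m/s²

The moment of inertia is (2/5)MR², giving k ≡ I/(MR²) = 0.4.
Translational: Mg sinθ − f = Ma. Rotational about the CM: fR = Iα = kMRa, so f = kMa.
Eliminating f: Mg sinθ = (1+k)Ma, so a = g sinθ/(1+k) = 9.81 × sin14.4° / 1.4 ≈ 1.74 m/s².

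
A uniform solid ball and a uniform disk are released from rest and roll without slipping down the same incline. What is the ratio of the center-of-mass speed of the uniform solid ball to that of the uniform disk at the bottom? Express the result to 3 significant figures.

Each satisfies Mgh = ½(1+k)Mv² with k = I/(MR²), so v ∝ 1/√(1+k).
For the uniform solid ball k = 0.4; for the uniform disk k = 0.5.
v₁/v₂ = √((1+k₂)/(1+k₁)) = √(1.5/1.4) ≈ 1.04.

v_ratio ≈ 1.04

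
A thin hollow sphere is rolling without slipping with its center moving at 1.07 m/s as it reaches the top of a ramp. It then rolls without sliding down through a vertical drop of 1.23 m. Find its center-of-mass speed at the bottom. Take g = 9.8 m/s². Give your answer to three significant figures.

The moment of inertia is (2/3)MR², giving k ≡ I/(MR²) = 2/3.
Since it rolls without slipping, ω = v/R and KE = ½Mv² + ½Iω² = ½(1+k)Mv² = (5/6)Mv².
Conserving energy between top and bottom: (5/6)Mv² = (5/6)Mv₀² + Mgh, hence v² = v₀² + 2gh/(1+k).
v = √(1.07² + 2×9.8×1.23/1.667) = √15.61 ≈ 3.95 m/s.

v ≈ 3.95 m/s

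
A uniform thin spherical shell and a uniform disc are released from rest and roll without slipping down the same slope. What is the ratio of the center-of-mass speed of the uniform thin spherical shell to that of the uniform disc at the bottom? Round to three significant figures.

v_ratio ≈ 0.949

Each satisfies Mgh = ½(1+k)Mv² with k = I/(MR²), so v ∝ 1/√(1+k).
For the uniform thin spherical shell k = 2/3; for the uniform disc k = 0.5.
v₁/v₂ = √((1+k₂)/(1+k₁)) = √(1.5/1.667) ≈ 0.949.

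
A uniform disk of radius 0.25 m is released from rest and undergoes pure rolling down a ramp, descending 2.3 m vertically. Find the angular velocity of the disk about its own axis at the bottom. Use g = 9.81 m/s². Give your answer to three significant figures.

With I = (1/2)MR², the ratio k = I/(MR²) is 0.5.
Since it rolls without slipping, ω = v/R and KE = ½Mv² + ½Iω² = ½(1+k)Mv² = (3/4)Mv².
Energy conservation Mgh = ½(1+k)Mv² gives v = √(2gh/(1+k)) = √(2 × 9.81 × 2.3 / 1.5) = 5.485 m/s.
Then ω = v/R = 5.485 / 0.25 ≈ 21.9 rad/s.

ω ≈ 21.9 rad/s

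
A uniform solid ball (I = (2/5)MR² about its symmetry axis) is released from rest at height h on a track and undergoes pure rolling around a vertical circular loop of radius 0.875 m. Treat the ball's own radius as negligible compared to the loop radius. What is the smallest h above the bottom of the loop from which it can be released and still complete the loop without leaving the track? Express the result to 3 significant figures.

With I = (2/5)MR², the ratio k = I/(MR²) is 0.4.
At the top, contact is just lost when gravity alone supplies the centripetal force: Mg = Mv_top²/r, i.e. v_top² = gr.
With ω = v/R, the kinetic energy at speed v is ½(1+k)Mv² = (7/10)Mv².
Energy conservation from release (height h) to the top (height 2r): Mgh = Mg(2r) + (7/10)M·gr.
Thus h_min = 2r + (1+k)r/2 = r(2 + 1.4/2) = 0.875 × 2.7 ≈ 2.36 m.

h_min ≈ 2.36 m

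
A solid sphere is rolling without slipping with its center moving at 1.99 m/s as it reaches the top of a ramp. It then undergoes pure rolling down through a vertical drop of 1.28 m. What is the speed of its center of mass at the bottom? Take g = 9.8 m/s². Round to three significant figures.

With I = (2/5)MR², the ratio k = I/(MR²) is 0.4.
Pure rolling means v = ωR; then KE = ½Mv² + ½I(v/R)² = ½(1+k)Mv² = (7/10)Mv².
Conserving energy between top and bottom: (7/10)Mv² = (7/10)Mv₀² + Mgh, hence v² = v₀² + 2gh/(1+k).
v = √(1.99² + 2×9.8×1.28/1.4) = √21.88 ≈ 4.68 m/s.

v ≈ 4.68 m/s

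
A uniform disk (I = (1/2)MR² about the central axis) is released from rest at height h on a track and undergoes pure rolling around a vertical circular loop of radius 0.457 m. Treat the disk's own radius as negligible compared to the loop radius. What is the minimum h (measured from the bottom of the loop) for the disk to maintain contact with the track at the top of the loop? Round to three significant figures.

h_min ≈ 1.26 m

With I = (1/2)MR², the ratio k = I/(MR²) is 0.5.
At the top, contact is just lost when gravity alone supplies the centripetal force: Mg = Mv_top²/r, i.e. v_top² = gr.
With ω = v/R, the kinetic energy at speed v is ½(1+k)Mv² = (3/4)Mv².
Energy conservation from release (height h) to the top (height 2r): Mgh = Mg(2r) + (3/4)M·gr.
Thus h_min = 2r + (1+k)r/2 = r(2 + 1.5/2) = 0.457 × 2.75 ≈ 1.26 m.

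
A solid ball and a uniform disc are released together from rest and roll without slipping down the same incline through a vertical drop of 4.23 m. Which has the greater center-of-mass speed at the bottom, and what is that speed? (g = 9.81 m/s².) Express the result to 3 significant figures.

the solid ball, at v ≈ 7.70 m/s

For rolling without slipping, Mgh = ½(1+k)Mv² where k = I/(MR²), so v = √(2gh/(1+k)).
Solid ball: k = 0.4, giving v = √(2×9.81×4.23/1.4) = 7.699 m/s.
Uniform disc: k = 0.5, giving v = √(2×9.81×4.23/1.5) = 7.438 m/s.
The smaller k wins: the solid ball, at ≈ 7.70 m/s.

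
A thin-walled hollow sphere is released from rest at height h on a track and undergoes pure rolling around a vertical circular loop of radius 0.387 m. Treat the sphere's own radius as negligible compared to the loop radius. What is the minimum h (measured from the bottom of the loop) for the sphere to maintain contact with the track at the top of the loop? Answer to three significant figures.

For this body I = (2/3)MR², i.e. k = I/(MR²) = 2/3.
At the top of the loop, the minimum-contact condition is Mg = Mv_top²/r, so v_top² = gr.
With ω = v/R, the kinetic energy at speed v is ½(1+k)Mv² = (5/6)Mv².
Energy conservation from release (height h) to the top (height 2r): Mgh = Mg(2r) + (5/6)M·gr.
Thus h_min = 2r + (1+k)r/2 = r(2 + 1.667/2) = 0.387 × 2.833 ≈ 1.10 m.

h_min ≈ 1.10 m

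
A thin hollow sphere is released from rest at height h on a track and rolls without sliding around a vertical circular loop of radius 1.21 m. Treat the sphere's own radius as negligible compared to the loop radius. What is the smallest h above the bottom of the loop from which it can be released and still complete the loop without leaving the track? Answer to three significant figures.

h_min ≈ 3.43 m

For this body I = (2/3)MR², i.e. k = I/(MR²) = 2/3.
At the top, contact is just lost when gravity alone supplies the centripetal force: Mg = Mv_top²/r, i.e. v_top² = gr.
With ω = v/R, the kinetic energy at speed v is ½(1+k)Mv² = (5/6)Mv².
Energy conservation from release (height h) to the top (height 2r): Mgh = Mg(2r) + (5/6)M·gr.
Thus h_min = 2r + (1+k)r/2 = r(2 + 1.667/2) = 1.21 × 2.833 ≈ 3.43 m.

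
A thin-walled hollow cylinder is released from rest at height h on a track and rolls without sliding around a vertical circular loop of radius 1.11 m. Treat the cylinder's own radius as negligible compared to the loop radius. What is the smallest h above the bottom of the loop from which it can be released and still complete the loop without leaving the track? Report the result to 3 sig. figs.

Here I = MR², so the shape factor k = I/(MR²) = 1.
At the top, contact is just lost when gravity alone supplies the centripetal force: Mg = Mv_top²/r, i.e. v_top² = gr.
With ω = v/R, the kinetic energy at speed v is ½(1+k)Mv² = Mv².
Energy conservation from release (height h) to the top (height 2r): Mgh = Mg(2r) + M·gr.
Thus h_min = 2r + (1+k)r/2 = r(2 + 2/2) = 1.11 × 3 ≈ 3.33 m.

h_min ≈ 3.33 m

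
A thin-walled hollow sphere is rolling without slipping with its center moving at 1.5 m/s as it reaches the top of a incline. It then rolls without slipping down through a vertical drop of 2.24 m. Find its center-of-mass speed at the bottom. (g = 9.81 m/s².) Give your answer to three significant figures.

v ≈ 5.35 m/s

Here I = (2/3)MR², so the shape factor k = I/(MR²) = 2/3.
Rolling without slipping gives ω = v/R, so the total kinetic energy is ½Mv² + ½Iω² = ½(1+k)Mv² = (5/6)Mv².
Energy conservation: (5/6)Mv₀² + Mgh = (5/6)Mv², so v² = v₀² + 2gh/(1+k).
v = √(1.5² + 2×9.81×2.24/1.667) = √28.62 ≈ 5.35 m/s.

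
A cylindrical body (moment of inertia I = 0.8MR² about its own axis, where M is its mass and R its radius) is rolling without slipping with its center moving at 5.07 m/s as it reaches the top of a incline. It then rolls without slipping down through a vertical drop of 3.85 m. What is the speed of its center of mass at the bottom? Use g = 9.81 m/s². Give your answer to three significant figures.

With I = 0.8MR², the ratio k = I/(MR²) is 0.8.
The rolling condition ω = v/R makes the rotational term ½I(v/R)² = ½kMv², so KE_total = ½(1+k)Mv² = (9/10)Mv².
Conserving energy between top and bottom: (9/10)Mv² = (9/10)Mv₀² + Mgh, hence v² = v₀² + 2gh/(1+k).
v = √(5.07² + 2×9.81×3.85/1.8) = √67.67 ≈ 8.23 m/s.

v ≈ 8.23 m/s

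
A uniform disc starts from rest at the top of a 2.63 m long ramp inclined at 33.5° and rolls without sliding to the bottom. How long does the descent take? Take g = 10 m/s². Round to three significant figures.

t ≈ 1.20 s

The moment of inertia is (1/2)MR², giving k ≡ I/(MR²) = 0.5.
Translational: Mg sinθ − f = Ma. Rotational about the CM: fR = Iα = kMRa, so f = kMa.
Hence a = g sinθ/(1+k) = 10×sin33.5°/1.5 = 3.68 m/s².
Starting from rest, L = ½at², so t = √(2L/a) = √(2×2.63/3.68) ≈ 1.20 s.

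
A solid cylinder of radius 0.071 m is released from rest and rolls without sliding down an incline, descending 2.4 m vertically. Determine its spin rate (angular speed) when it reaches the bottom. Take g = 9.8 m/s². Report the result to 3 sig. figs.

The moment of inertia is (1/2)MR², giving k ≡ I/(MR²) = 0.5.
Since it rolls without slipping, ω = v/R and KE = ½Mv² + ½Iω² = ½(1+k)Mv² = (3/4)Mv².
Energy conservation Mgh = ½(1+k)Mv² gives v = √(2gh/(1+k)) = √(2 × 9.8 × 2.4 / 1.5) = 5.6 m/s.
The angular speed follows from ω = v/R = 5.6/0.071 ≈ 78.9 rad/s.

ω ≈ 78.9 rad/s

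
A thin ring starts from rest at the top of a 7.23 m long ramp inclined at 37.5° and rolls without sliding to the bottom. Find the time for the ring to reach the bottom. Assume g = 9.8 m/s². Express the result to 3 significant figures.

The moment of inertia is MR², giving k ≡ I/(MR²) = 1.
Translational: Mg sinθ − f = Ma. Rotational about the CM: fR = Iα = kMRa, so f = kMa.
Hence a = g sinθ/(1+k) = 9.8×sin37.5°/2 = 2.983 m/s².
With constant a from rest, t = √(2L/a) = √(2·7.23/2.983) ≈ 2.20 s.

t ≈ 2.20 s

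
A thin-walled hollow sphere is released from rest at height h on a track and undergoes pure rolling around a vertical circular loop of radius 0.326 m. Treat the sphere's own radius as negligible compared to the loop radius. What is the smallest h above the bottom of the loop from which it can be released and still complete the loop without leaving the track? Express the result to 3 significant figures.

With I = (2/3)MR², the ratio k = I/(MR²) is 2/3.
At the top of the loop, the minimum-contact condition is Mg = Mv_top²/r, so v_top² = gr.
With ω = v/R, the kinetic energy at speed v is ½(1+k)Mv² = (5/6)Mv².
Energy conservation from release (height h) to the top (height 2r): Mgh = Mg(2r) + (5/6)M·gr.
Thus h_min = 2r + (1+k)r/2 = r(2 + 1.667/2) = 0.326 × 2.833 ≈ 0.924 m.

h_min ≈ 0.924 m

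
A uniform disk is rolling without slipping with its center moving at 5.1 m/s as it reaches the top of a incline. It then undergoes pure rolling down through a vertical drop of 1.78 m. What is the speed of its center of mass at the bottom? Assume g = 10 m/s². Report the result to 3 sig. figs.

The moment of inertia is (1/2)MR², giving k ≡ I/(MR²) = 0.5.
Pure rolling means v = ωR; then KE = ½Mv² + ½I(v/R)² = ½(1+k)Mv² = (3/4)Mv².
Conserving energy between top and bottom: (3/4)Mv² = (3/4)Mv₀² + Mgh, hence v² = v₀² + 2gh/(1+k).
v = √(5.1² + 2×10×1.78/1.5) = √49.74 ≈ 7.05 m/s.

v ≈ 7.05 m/s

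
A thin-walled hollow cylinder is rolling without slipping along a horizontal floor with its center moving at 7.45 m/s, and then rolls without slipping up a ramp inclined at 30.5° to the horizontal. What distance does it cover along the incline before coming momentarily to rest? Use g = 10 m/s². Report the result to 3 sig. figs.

d ≈ 10.9 m

For this body I = MR², i.e. k = I/(MR²) = 1.
Since it rolls without slipping, ω = v/R and KE = ½Mv² + ½Iω² = ½(1+k)Mv² = Mv².
Setting this equal to Mgh gives the vertical rise h = (1+k)v₀²/(2g) = 2×7.45²/(2×10) = 5.55 m.
Along the incline, d = h/sinθ = 5.55/sin30.5° ≈ 10.9 m.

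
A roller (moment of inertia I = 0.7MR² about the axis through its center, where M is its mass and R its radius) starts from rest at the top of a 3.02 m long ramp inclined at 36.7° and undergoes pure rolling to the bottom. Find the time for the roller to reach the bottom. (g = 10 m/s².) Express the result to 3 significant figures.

t ≈ 1.31 s

For this body I = 0.7MR², i.e. k = I/(MR²) = 0.7.
Translational: Mg sinθ − f = Ma. Rotational about the CM: fR = Iα = kMRa, so f = kMa.
Hence a = g sinθ/(1+k) = 10×sin36.7°/1.7 = 3.515 m/s².
With constant a from rest, t = √(2L/a) = √(2·3.02/3.515) ≈ 1.31 s.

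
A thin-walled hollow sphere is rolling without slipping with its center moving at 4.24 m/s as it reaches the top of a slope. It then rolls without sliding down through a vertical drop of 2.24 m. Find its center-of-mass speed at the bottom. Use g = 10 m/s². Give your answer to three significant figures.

v ≈ 6.70 m/s

Here I = (2/3)MR², so the shape factor k = I/(MR²) = 2/3.
The rolling condition ω = v/R makes the rotational term ½I(v/R)² = ½kMv², so KE_total = ½(1+k)Mv² = (5/6)Mv².
Energy conservation: (5/6)Mv₀² + Mgh = (5/6)Mv², so v² = v₀² + 2gh/(1+k).
v = √(4.24² + 2×10×2.24/1.667) = √44.86 ≈ 6.70 m/s.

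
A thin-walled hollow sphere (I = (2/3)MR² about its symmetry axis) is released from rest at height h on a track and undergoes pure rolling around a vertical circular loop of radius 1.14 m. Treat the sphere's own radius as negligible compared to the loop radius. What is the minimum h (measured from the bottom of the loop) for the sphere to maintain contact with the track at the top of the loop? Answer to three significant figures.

Here I = (2/3)MR², so the shape factor k = I/(MR²) = 2/3.
At the top of the loop, the minimum-contact condition is Mg = Mv_top²/r, so v_top² = gr.
With ω = v/R, the kinetic energy at speed v is ½(1+k)Mv² = (5/6)Mv².
Energy conservation from release (height h) to the top (height 2r): Mgh = Mg(2r) + (5/6)M·gr.
Thus h_min = 2r + (1+k)r/2 = r(2 + 1.667/2) = 1.14 × 2.833 ≈ 3.23 m.

h_min ≈ 3.23 m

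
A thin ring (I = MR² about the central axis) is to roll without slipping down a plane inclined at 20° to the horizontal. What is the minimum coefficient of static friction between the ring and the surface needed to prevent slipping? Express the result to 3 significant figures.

For this body I = MR², i.e. k = I/(MR²) = 1.
Newton's second law down the slope: Mg sinθ − f = Ma. The torque equation fR = Iα (with α = a/R) gives f = kMa.
These give a = g sinθ/(1+k) and the required friction f = kMg sinθ/(1+k).
The normal force is N = Mg cosθ, so μ_min = f/N = k tanθ/(1+k).
μ_min = 1 × tan20° / 2 ≈ 0.182.

μ_min ≈ 0.182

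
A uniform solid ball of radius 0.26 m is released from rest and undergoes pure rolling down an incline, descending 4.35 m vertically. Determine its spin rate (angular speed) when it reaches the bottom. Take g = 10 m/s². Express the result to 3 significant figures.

ω ≈ 30.3 rad/s

With I = (2/5)MR², the ratio k = I/(MR²) is 0.4.
The rolling condition ω = v/R makes the rotational term ½I(v/R)² = ½kMv², so KE_total = ½(1+k)Mv² = (7/10)Mv².
Energy conservation Mgh = ½(1+k)Mv² gives v = √(2gh/(1+k)) = √(2 × 10 × 4.35 / 1.4) = 7.883 m/s.
The angular speed follows from ω = v/R = 7.883/0.26 ≈ 30.3 rad/s.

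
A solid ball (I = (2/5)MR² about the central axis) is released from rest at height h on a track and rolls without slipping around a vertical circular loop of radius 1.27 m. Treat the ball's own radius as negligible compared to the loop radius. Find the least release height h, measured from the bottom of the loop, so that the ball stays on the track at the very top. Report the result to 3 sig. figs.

h_min ≈ 3.43 m

For this body I = (2/5)MR², i.e. k = I/(MR²) = 0.4.
At the top, contact is just lost when gravity alone supplies the centripetal force: Mg = Mv_top²/r, i.e. v_top² = gr.
With ω = v/R, the kinetic energy at speed v is ½(1+k)Mv² = (7/10)Mv².
Energy conservation from release (height h) to the top (height 2r): Mgh = Mg(2r) + (7/10)M·gr.
Thus h_min = 2r + (1+k)r/2 = r(2 + 1.4/2) = 1.27 × 2.7 ≈ 3.43 m.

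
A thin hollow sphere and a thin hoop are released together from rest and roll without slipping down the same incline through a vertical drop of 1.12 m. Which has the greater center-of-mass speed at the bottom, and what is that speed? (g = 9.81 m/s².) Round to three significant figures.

the thin hollow sphere, at v ≈ 3.63 m/s

For rolling without slipping, Mgh = ½(1+k)Mv² where k = I/(MR²), so v = √(2gh/(1+k)).
Thin hollow sphere: k = 2/3, giving v = √(2×9.81×1.12/1.667) = 3.631 m/s.
Thin hoop: k = 1, giving v = √(2×9.81×1.12/2) = 3.315 m/s.
The smaller k wins: the thin hollow sphere, at ≈ 3.63 m/s.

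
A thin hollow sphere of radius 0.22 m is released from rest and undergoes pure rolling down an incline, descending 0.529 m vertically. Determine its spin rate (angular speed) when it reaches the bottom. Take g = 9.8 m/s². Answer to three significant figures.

ω ≈ 11.3 rad/s

For this body I = (2/3)MR², i.e. k = I/(MR²) = 2/3.
Rolling without slipping gives ω = v/R, so the total kinetic energy is ½Mv² + ½Iω² = ½(1+k)Mv² = (5/6)Mv².
Energy conservation Mgh = ½(1+k)Mv² gives v = √(2gh/(1+k)) = √(2 × 9.8 × 0.529 / 1.667) = 2.494 m/s.
Then ω = v/R = 2.494 / 0.22 ≈ 11.3 rad/s.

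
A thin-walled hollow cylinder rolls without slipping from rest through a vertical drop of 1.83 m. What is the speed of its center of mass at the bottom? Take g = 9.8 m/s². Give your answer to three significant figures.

Here I = MR², so the shape factor k = I/(MR²) = 1.
Pure rolling means v = ωR; then KE = ½Mv² + ½I(v/R)² = ½(1+k)Mv² = Mv².
Energy conservation: Mgh = Mv², so v = √(2gh/(1+k)) = √(2 × 9.8 × 1.83 / 2) ≈ 4.23 m/s.

v ≈ 4.23 m/s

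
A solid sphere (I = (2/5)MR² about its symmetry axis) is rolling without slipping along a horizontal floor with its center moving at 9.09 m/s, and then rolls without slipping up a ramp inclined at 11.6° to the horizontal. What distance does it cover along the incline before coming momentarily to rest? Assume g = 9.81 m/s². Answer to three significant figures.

d ≈ 29.3 m

The moment of inertia is (2/5)MR², giving k ≡ I/(MR²) = 0.4.
Rolling without slipping gives ω = v/R, so the total kinetic energy is ½Mv² + ½Iω² = ½(1+k)Mv² = (7/10)Mv².
Setting this equal to Mgh gives the vertical rise h = (1+k)v₀²/(2g) = 1.4×9.09²/(2×9.81) = 5.896 m.
Along the incline, d = h/sinθ = 5.896/sin11.6° ≈ 29.3 m.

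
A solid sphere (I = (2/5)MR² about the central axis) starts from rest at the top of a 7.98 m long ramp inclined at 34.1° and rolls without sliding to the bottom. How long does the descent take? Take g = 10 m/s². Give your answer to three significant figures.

t ≈ 2.00 s

The moment of inertia is (2/5)MR², giving k ≡ I/(MR²) = 0.4.
Along the incline Mg sinθ − f = Ma, and torque about the center fR = Iα = kMR²(a/R) gives f = kMa.
Hence a = g sinθ/(1+k) = 10×sin34.1°/1.4 = 4.005 m/s².
With constant a from rest, t = √(2L/a) = √(2·7.98/4.005) ≈ 2.00 s.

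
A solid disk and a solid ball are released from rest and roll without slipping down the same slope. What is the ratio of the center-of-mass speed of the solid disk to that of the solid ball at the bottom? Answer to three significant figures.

v_ratio ≈ 0.966

Each satisfies Mgh = ½(1+k)Mv² with k = I/(MR²), so v ∝ 1/√(1+k).
For the solid disk k = 0.5; for the solid ball k = 0.4.
v₁/v₂ = √((1+k₂)/(1+k₁)) = √(1.4/1.5) ≈ 0.966.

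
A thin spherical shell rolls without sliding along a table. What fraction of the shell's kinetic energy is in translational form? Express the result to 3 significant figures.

fraction ≈ 0.600

The moment of inertia is (2/3)MR², giving k ≡ I/(MR²) = 2/3.
Since ω = v/R, the translational part is ½Mv² and the rotational part is ½I(v/R)² = ½kMv²; the total is ½(1+k)Mv².
The translational fraction is therefore 1/(1+k) = 1/1.667 ≈ 0.600.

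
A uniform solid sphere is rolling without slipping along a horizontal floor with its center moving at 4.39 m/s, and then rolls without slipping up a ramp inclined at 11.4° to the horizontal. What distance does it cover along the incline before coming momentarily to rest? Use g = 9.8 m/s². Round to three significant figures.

With I = (2/5)MR², the ratio k = I/(MR²) is 0.4.
Rolling without slipping gives ω = v/R, so the total kinetic energy is ½Mv² + ½Iω² = ½(1+k)Mv² = (7/10)Mv².
Setting this equal to Mgh gives the vertical rise h = (1+k)v₀²/(2g) = 1.4×4.39²/(2×9.8) = 1.377 m.
Along the incline, d = h/sinθ = 1.377/sin11.4° ≈ 6.96 m.

d ≈ 6.96 m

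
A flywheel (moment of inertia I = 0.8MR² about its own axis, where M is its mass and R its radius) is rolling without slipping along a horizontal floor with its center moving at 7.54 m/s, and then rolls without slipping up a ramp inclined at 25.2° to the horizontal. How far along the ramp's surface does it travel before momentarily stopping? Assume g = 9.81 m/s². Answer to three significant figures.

Here I = 0.8MR², so the shape factor k = I/(MR²) = 0.8.
Pure rolling means v = ωR; then KE = ½Mv² + ½I(v/R)² = ½(1+k)Mv² = (9/10)Mv².
Setting this equal to Mgh gives the vertical rise h = (1+k)v₀²/(2g) = 1.8×7.54²/(2×9.81) = 5.216 m.
The distance along the slope is d = h/sinθ = 5.216/sin25.2° ≈ 12.2 m.

d ≈ 12.2 m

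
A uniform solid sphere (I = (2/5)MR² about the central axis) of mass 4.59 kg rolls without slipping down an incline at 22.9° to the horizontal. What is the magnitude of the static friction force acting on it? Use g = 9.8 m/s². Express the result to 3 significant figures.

f ≈ 5.00 N

Here I = (2/5)MR², so the shape factor k = I/(MR²) = 0.4.
Translational: Mg sinθ − f = Ma. Rotational about the CM: fR = Iα = kMRa, so f = kMa.
Combining, a = g sinθ/(1+k) and f = kMa = kMg sinθ/(1+k).
f = 0.4 × 4.59 × 9.8 × sin22.9° / 1.4 ≈ 5.00 N.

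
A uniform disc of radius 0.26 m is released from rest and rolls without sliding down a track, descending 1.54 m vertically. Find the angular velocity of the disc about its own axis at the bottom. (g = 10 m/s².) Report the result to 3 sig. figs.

ω ≈ 17.4 rad/s

With I = (1/2)MR², the ratio k = I/(MR²) is 0.5.
Since it rolls without slipping, ω = v/R and KE = ½Mv² + ½Iω² = ½(1+k)Mv² = (3/4)Mv².
Energy conservation Mgh = ½(1+k)Mv² gives v = √(2gh/(1+k)) = √(2 × 10 × 1.54 / 1.5) = 4.531 m/s.
The angular speed follows from ω = v/R = 4.531/0.26 ≈ 17.4 rad/s.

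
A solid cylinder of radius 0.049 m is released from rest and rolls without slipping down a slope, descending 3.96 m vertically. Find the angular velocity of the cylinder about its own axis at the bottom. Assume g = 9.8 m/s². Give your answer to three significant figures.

ω ≈ 147 rad/s

The moment of inertia is (1/2)MR², giving k ≡ I/(MR²) = 0.5.
The rolling condition ω = v/R makes the rotational term ½I(v/R)² = ½kMv², so KE_total = ½(1+k)Mv² = (3/4)Mv².
Energy conservation Mgh = ½(1+k)Mv² gives v = √(2gh/(1+k)) = √(2 × 9.8 × 3.96 / 1.5) = 7.193 m/s.
The angular speed follows from ω = v/R = 7.193/0.049 ≈ 147 rad/s.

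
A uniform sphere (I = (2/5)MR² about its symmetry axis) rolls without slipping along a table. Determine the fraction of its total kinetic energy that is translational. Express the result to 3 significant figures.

fraction ≈ 0.714

For this body I = (2/5)MR², i.e. k = I/(MR²) = 0.4.
With ω = v/R, KE_trans = ½Mv² and KE_rot = ½Iω² = ½kMv², so KE_total = ½(1+k)Mv².
The translational fraction is therefore 1/(1+k) = 1/1.4 ≈ 0.714.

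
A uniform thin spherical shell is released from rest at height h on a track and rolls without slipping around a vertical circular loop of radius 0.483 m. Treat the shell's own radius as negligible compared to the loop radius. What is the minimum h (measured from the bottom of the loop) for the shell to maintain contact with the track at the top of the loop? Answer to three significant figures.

h_min ≈ 1.37 m

With I = (2/3)MR², the ratio k = I/(MR²) is 2/3.
At the top, contact is just lost when gravity alone supplies the centripetal force: Mg = Mv_top²/r, i.e. v_top² = gr.
With ω = v/R, the kinetic energy at speed v is ½(1+k)Mv² = (5/6)Mv².
Energy conservation from release (height h) to the top (height 2r): Mgh = Mg(2r) + (5/6)M·gr.
Thus h_min = 2r + (1+k)r/2 = r(2 + 1.667/2) = 0.483 × 2.833 ≈ 1.37 m.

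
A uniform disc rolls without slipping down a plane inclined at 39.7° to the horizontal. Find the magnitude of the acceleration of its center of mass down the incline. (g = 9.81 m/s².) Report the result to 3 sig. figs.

With I = (1/2)MR², the ratio k = I/(MR²) is 0.5.
Along the incline Mg sinθ − f = Ma, and torque about the center fR = Iα = kMR²(a/R) gives f = kMa.
Eliminating f: Mg sinθ = (1+k)Ma, so a = g sinθ/(1+k) = 9.81 × sin39.7° / 1.5 ≈ 4.18 m/s².

a ≈ 4.18 m/s²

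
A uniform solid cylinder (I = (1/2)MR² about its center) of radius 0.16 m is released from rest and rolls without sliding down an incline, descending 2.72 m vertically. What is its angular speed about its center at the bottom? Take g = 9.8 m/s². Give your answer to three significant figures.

With I = (1/2)MR², the ratio k = I/(MR²) is 0.5.
Pure rolling means v = ωR; then KE = ½Mv² + ½I(v/R)² = ½(1+k)Mv² = (3/4)Mv².
Energy conservation Mgh = ½(1+k)Mv² gives v = √(2gh/(1+k)) = √(2 × 9.8 × 2.72 / 1.5) = 5.962 m/s.
Then ω = v/R = 5.962 / 0.16 ≈ 37.3 rad/s.

ω ≈ 37.3 rad/s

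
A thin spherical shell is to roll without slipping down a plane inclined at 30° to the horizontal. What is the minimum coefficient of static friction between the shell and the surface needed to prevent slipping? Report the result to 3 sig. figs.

μ_min ≈ 0.231

The moment of inertia is (2/3)MR², giving k ≡ I/(MR²) = 2/3.
Newton's second law down the slope: Mg sinθ − f = Ma. The torque equation fR = Iα (with α = a/R) gives f = kMa.
These give a = g sinθ/(1+k) and the required friction f = kMg sinθ/(1+k).
With N = Mg cosθ, the no-slip condition f ≤ μN gives μ_min = f/N = k tanθ/(1+k).
μ_min = (2/3) × tan30° / 1.667 ≈ 0.231.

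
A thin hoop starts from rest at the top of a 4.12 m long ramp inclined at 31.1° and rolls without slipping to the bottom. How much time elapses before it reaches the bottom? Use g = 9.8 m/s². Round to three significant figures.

With I = MR², the ratio k = I/(MR²) is 1.
Translational: Mg sinθ − f = Ma. Rotational about the CM: fR = Iα = kMRa, so f = kMa.
Hence a = g sinθ/(1+k) = 9.8×sin31.1°/2 = 2.531 m/s².
Starting from rest, L = ½at², so t = √(2L/a) = √(2×4.12/2.531) ≈ 1.80 s.

t ≈ 1.80 s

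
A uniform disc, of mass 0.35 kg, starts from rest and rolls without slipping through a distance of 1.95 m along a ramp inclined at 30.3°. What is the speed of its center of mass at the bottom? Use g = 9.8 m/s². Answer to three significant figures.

v ≈ 3.59 m/s

For this body I = (1/2)MR², i.e. k = I/(MR²) = 0.5.
Rolling without slipping gives ω = v/R, so the total kinetic energy is ½Mv² + ½Iω² = ½(1+k)Mv² = (3/4)Mv².
The vertical drop is h = L sinθ = 1.95 × sin30.3° = 0.9838 m.
Energy conservation: Mgh = (3/4)Mv², so v = √(2gh/(1+k)) = √(2 × 9.8 × 0.9838 / 1.5) ≈ 3.59 m/s.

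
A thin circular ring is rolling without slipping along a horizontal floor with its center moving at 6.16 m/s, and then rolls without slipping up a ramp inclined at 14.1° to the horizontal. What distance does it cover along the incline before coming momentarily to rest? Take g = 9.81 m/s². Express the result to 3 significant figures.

For this body I = MR², i.e. k = I/(MR²) = 1.
Pure rolling means v = ωR; then KE = ½Mv² + ½I(v/R)² = ½(1+k)Mv² = Mv².
Setting this equal to Mgh gives the vertical rise h = (1+k)v₀²/(2g) = 2×6.16²/(2×9.81) = 3.868 m.
The distance along the slope is d = h/sinθ = 3.868/sin14.1° ≈ 15.9 m.

d ≈ 15.9 m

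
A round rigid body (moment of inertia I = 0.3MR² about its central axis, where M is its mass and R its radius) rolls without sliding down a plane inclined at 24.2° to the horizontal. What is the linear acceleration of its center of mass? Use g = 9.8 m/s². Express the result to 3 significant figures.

For this body I = 0.3MR², i.e. k = I/(MR²) = 0.3.
Newton's second law down the slope: Mg sinθ − f = Ma. The torque equation fR = Iα (with α = a/R) gives f = kMa.
Eliminating f: Mg sinθ = (1+k)Ma, so a = g sinθ/(1+k) = 9.8 × sin24.2° / 1.3 ≈ 3.09 m/s².

a ≈ 3.09 m/s²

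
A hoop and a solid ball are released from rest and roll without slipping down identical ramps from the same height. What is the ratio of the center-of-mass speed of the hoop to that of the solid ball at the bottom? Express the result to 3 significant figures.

Each satisfies Mgh = ½(1+k)Mv² with k = I/(MR²), so v ∝ 1/√(1+k).
For the hoop k = 1; for the solid ball k = 0.4.
v₁/v₂ = √((1+k₂)/(1+k₁)) = √(1.4/2) ≈ 0.837.

v_ratio ≈ 0.837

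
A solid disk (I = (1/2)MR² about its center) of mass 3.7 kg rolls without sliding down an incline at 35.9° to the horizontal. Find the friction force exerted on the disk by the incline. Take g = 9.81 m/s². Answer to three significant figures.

f ≈ 7.09 N

The moment of inertia is (1/2)MR², giving k ≡ I/(MR²) = 0.5.
Along the incline Mg sinθ − f = Ma, and torque about the center fR = Iα = kMR²(a/R) gives f = kMa.
Combining, a = g sinθ/(1+k) and f = kMa = kMg sinθ/(1+k).
f = 0.5 × 3.7 × 9.81 × sin35.9° / 1.5 ≈ 7.09 N.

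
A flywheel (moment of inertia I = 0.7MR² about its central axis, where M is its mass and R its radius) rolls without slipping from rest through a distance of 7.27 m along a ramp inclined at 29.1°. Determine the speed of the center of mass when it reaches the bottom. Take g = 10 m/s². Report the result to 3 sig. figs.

With I = 0.7MR², the ratio k = I/(MR²) is 0.7.
The rolling condition ω = v/R makes the rotational term ½I(v/R)² = ½kMv², so KE_total = ½(1+k)Mv² = (17/20)Mv².
The vertical drop is h = L sinθ = 7.27 × sin29.1° = 3.536 m.
Energy conservation: Mgh = (17/20)Mv², so v = √(2gh/(1+k)) = √(2 × 10 × 3.536 / 1.7) ≈ 6.45 m/s.

v ≈ 6.45 m/s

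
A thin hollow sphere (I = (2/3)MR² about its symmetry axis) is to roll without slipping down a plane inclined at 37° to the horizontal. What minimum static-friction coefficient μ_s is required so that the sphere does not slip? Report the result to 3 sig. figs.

The moment of inertia is (2/3)MR², giving k ≡ I/(MR²) = 2/3.
Translational: Mg sinθ − f = Ma. Rotational about the CM: fR = Iα = kMRa, so f = kMa.
These give a = g sinθ/(1+k) and the required friction f = kMg sinθ/(1+k).
The normal force is N = Mg cosθ, so μ_min = f/N = k tanθ/(1+k).
μ_min = (2/3) × tan37° / 1.667 ≈ 0.301.

μ_min ≈ 0.301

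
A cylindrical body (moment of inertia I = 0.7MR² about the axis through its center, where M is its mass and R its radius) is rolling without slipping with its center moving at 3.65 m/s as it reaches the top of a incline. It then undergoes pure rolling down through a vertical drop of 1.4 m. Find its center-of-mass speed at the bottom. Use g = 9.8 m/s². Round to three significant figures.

v ≈ 5.43 m/s

The moment of inertia is 0.7MR², giving k ≡ I/(MR²) = 0.7.
Rolling without slipping gives ω = v/R, so the total kinetic energy is ½Mv² + ½Iω² = ½(1+k)Mv² = (17/20)Mv².
Conserving energy between top and bottom: (17/20)Mv² = (17/20)Mv₀² + Mgh, hence v² = v₀² + 2gh/(1+k).
v = √(3.65² + 2×9.8×1.4/1.7) = √29.46 ≈ 5.43 m/s.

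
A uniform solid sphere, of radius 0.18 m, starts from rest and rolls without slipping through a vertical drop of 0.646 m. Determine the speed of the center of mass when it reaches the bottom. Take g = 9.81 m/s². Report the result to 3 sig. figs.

For this body I = (2/5)MR², i.e. k = I/(MR²) = 0.4.
Pure rolling means v = ωR; then KE = ½Mv² + ½I(v/R)² = ½(1+k)Mv² = (7/10)Mv².
Setting Mgh = (7/10)Mv² gives v = √(2gh/(1+k)) = √(2·9.81·0.646/1.4) ≈ 3.01 m/s.

v ≈ 3.01 m/s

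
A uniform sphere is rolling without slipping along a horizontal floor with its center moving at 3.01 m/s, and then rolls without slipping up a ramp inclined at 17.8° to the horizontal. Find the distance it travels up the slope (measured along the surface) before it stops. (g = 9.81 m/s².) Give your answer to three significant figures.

Here I = (2/5)MR², so the shape factor k = I/(MR²) = 0.4.
The rolling condition ω = v/R makes the rotational term ½I(v/R)² = ½kMv², so KE_total = ½(1+k)Mv² = (7/10)Mv².
Setting this equal to Mgh gives the vertical rise h = (1+k)v₀²/(2g) = 1.4×3.01²/(2×9.81) = 0.6465 m.
The distance along the slope is d = h/sinθ = 0.6465/sin17.8° ≈ 2.11 m.

d ≈ 2.11 m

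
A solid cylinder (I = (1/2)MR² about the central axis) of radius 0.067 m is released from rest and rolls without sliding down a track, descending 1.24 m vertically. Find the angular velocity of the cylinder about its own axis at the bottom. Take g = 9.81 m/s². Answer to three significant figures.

With I = (1/2)MR², the ratio k = I/(MR²) is 0.5.
Since it rolls without slipping, ω = v/R and KE = ½Mv² + ½Iω² = ½(1+k)Mv² = (3/4)Mv².
Energy conservation Mgh = ½(1+k)Mv² gives v = √(2gh/(1+k)) = √(2 × 9.81 × 1.24 / 1.5) = 4.027 m/s.
The angular speed follows from ω = v/R = 4.027/0.067 ≈ 60.1 rad/s.

ω ≈ 60.1 rad/s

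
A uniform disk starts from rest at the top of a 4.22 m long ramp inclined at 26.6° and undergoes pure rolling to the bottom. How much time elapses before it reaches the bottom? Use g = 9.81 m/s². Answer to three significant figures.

With I = (1/2)MR², the ratio k = I/(MR²) is 0.5.
Translational: Mg sinθ − f = Ma. Rotational about the CM: fR = Iα = kMRa, so f = kMa.
Hence a = g sinθ/(1+k) = 9.81×sin26.6°/1.5 = 2.928 m/s².
With constant a from rest, t = √(2L/a) = √(2·4.22/2.928) ≈ 1.70 s.

t ≈ 1.70 s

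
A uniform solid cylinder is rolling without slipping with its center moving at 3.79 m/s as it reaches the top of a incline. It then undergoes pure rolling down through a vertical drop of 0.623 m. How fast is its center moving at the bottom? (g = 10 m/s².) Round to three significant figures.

For this body I = (1/2)MR², i.e. k = I/(MR²) = 0.5.
Rolling without slipping gives ω = v/R, so the total kinetic energy is ½Mv² + ½Iω² = ½(1+k)Mv² = (3/4)Mv².
Conserving energy between top and bottom: (3/4)Mv² = (3/4)Mv₀² + Mgh, hence v² = v₀² + 2gh/(1+k).
v = √(3.79² + 2×10×0.623/1.5) = √22.67 ≈ 4.76 m/s.

v ≈ 4.76 m/s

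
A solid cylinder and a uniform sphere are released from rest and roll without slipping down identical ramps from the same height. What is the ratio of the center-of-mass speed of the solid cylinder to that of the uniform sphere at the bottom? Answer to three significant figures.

Each satisfies Mgh = ½(1+k)Mv² with k = I/(MR²), so v ∝ 1/√(1+k).
For the solid cylinder k = 0.5; for the uniform sphere k = 0.4.
v₁/v₂ = √((1+k₂)/(1+k₁)) = √(1.4/1.5) ≈ 0.966.

v_ratio ≈ 0.966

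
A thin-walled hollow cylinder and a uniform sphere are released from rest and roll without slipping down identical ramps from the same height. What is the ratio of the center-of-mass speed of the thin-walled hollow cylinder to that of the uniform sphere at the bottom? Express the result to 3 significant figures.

v_ratio ≈ 0.837

Each satisfies Mgh = ½(1+k)Mv² with k = I/(MR²), so v ∝ 1/√(1+k).
For the thin-walled hollow cylinder k = 1; for the uniform sphere k = 0.4.
v₁/v₂ = √((1+k₂)/(1+k₁)) = √(1.4/2) ≈ 0.837.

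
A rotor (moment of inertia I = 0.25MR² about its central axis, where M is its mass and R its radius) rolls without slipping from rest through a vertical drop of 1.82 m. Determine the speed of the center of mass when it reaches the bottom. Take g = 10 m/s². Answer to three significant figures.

Here I = 0.25MR², so the shape factor k = I/(MR²) = 0.25.
Rolling without slipping gives ω = v/R, so the total kinetic energy is ½Mv² + ½Iω² = ½(1+k)Mv² = (5/8)Mv².
Setting Mgh = (5/8)Mv² gives v = √(2gh/(1+k)) = √(2·10·1.82/1.25) ≈ 5.40 m/s.

v ≈ 5.40 m/s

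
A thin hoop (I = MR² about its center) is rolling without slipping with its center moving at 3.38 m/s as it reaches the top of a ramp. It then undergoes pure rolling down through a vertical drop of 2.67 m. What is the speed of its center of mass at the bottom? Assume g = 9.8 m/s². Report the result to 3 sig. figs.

The moment of inertia is MR², giving k ≡ I/(MR²) = 1.
The rolling condition ω = v/R makes the rotational term ½I(v/R)² = ½kMv², so KE_total = ½(1+k)Mv² = Mv².
Energy conservation: Mv₀² + Mgh = Mv², so v² = v₀² + 2gh/(1+k).
v = √(3.38² + 2×9.8×2.67/2) = √37.59 ≈ 6.13 m/s.

v ≈ 6.13 m/s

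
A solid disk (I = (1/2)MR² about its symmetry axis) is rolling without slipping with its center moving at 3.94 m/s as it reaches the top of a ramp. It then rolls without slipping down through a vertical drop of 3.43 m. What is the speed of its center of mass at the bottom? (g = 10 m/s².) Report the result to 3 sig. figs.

v ≈ 7.83 m/s

Here I = (1/2)MR², so the shape factor k = I/(MR²) = 0.5.
The rolling condition ω = v/R makes the rotational term ½I(v/R)² = ½kMv², so KE_total = ½(1+k)Mv² = (3/4)Mv².
Energy conservation: (3/4)Mv₀² + Mgh = (3/4)Mv², so v² = v₀² + 2gh/(1+k).
v = √(3.94² + 2×10×3.43/1.5) = √61.26 ≈ 7.83 m/s.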